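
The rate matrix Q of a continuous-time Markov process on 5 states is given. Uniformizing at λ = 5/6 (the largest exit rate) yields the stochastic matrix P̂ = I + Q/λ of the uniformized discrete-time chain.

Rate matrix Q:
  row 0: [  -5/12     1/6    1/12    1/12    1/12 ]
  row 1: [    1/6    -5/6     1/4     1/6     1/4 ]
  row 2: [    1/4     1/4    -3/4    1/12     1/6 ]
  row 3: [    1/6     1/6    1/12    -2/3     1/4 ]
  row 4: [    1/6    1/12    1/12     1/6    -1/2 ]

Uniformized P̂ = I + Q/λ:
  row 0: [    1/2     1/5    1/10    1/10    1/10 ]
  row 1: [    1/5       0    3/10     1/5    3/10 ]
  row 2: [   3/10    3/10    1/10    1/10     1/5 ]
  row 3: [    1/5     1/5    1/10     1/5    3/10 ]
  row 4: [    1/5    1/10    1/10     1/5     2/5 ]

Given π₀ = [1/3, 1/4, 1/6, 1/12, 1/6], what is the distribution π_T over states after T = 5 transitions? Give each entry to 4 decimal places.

π = [0.3046, 0.1567, 0.1314, 0.1564, 0.2509]

t=0: π = [0.3333, 0.2500, 0.1667, 0.0833, 0.1667]
t=1: π = [0.3167, 0.1500, 0.1500, 0.1500, 0.2333]
t=2: π = [0.3100, 0.1617, 0.1300, 0.1533, 0.2450]
t=3: π = [0.3060, 0.1562, 0.1323, 0.1560, 0.2495]
t=4: π = [0.3050, 0.1571, 0.1312, 0.1562, 0.2505]
t=5: π = [0.3046, 0.1567, 0.1314, 0.1564, 0.2509]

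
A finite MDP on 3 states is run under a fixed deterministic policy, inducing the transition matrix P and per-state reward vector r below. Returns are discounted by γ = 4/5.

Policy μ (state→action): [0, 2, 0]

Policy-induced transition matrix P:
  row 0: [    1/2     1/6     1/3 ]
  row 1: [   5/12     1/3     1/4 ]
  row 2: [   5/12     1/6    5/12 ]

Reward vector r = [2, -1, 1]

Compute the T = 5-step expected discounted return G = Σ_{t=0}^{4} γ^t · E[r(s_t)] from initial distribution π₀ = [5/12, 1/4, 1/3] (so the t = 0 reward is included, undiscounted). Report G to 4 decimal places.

G = 3.3890

t=0: π = [0.4167, 0.2500, 0.3333], E[r] = 0.9167, γ^t·E[r] = 0.916667, running G = 0.916667
t=1: π = [0.4514, 0.2083, 0.3403], E[r] = 1.0347, γ^t·E[r] = 0.827778, running G = 1.744444
t=2: π = [0.4543, 0.2014, 0.3443], E[r] = 1.0515, γ^t·E[r] = 0.672963, running G = 2.417407
t=3: π = [0.4545, 0.2002, 0.3452], E[r] = 1.0541, γ^t·E[r] = 0.539679, running G = 2.957086
t=4: π = [0.4545, 0.2000, 0.3454], E[r] = 1.0545, γ^t·E[r] = 0.431909, running G = 3.388996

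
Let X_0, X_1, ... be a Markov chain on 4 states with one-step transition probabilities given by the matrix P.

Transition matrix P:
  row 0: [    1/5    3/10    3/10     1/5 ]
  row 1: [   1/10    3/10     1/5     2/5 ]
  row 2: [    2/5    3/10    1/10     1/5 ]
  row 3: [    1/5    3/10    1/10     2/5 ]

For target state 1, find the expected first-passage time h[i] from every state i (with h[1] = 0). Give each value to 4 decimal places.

h = [3.3333, 0.0000, 3.3333, 3.3333]

First-step conditioning: h[1] = 0; for i ≠ 1, h[i] = 1 + Σ_k P[i][k]·h[k].
  h[0] = 1 + 1/5·h[0] + 3/10·h[2] + 1/5·h[3]
  h[2] = 1 + 2/5·h[0] + 1/10·h[2] + 1/5·h[3]
  h[3] = 1 + 1/5·h[0] + 1/10·h[2] + 2/5·h[3]
Solving the 3×3 linear system over states ≠ 1 gives exactly h = [10/3, 0, 10/3, 10/3] (h[1] = 0 is the target).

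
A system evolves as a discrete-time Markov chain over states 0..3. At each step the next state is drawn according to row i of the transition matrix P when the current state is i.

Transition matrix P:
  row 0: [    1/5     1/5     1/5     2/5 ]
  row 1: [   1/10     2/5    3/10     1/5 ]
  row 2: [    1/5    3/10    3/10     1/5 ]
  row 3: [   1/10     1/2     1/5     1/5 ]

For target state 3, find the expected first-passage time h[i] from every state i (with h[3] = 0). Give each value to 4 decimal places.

h = [3.4135, 4.3750, 4.2788, 0.0000]

First-step conditioning: h[3] = 0; for i ≠ 3, h[i] = 1 + Σ_k P[i][k]·h[k].
  h[0] = 1 + 1/5·h[0] + 1/5·h[1] + 1/5·h[2]
  h[1] = 1 + 1/10·h[0] + 2/5·h[1] + 3/10·h[2]
  h[2] = 1 + 1/5·h[0] + 3/10·h[1] + 3/10·h[2]
Solving the 3×3 linear system over states ≠ 3 gives exactly h = [355/104, 35/8, 445/104, 0] (h[3] = 0 is the target).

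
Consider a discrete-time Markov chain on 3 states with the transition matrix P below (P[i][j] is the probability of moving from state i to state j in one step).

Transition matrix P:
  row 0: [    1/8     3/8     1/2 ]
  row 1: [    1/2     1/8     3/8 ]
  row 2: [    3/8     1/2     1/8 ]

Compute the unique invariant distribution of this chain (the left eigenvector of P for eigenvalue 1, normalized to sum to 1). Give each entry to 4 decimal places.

π = [0.3333, 0.3333, 0.3333]

Balance equations π_j = Σ_i π_i·P[i][j]:
  π_0 = 1/8·π_0 + 1/2·π_1 + 3/8·π_2
  π_1 = 3/8·π_0 + 1/8·π_1 + 1/2·π_2
  normalize: π_0 + π_1 + π_2 = 1
Solving the linear system gives exactly π = [1/3, 1/3, 1/3].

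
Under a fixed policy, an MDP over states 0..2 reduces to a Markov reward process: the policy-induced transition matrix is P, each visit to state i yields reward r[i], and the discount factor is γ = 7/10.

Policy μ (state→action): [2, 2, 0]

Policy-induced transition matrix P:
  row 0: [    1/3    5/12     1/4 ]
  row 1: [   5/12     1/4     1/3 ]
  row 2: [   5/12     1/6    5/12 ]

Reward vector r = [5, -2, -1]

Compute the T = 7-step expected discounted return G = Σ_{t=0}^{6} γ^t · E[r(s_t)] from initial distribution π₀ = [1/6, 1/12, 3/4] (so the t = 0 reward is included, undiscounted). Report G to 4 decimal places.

t=0: π = [0.1667, 0.0833, 0.7500], E[r] = -0.0833, γ^t·E[r] = -0.083333, running G = -0.083333
t=1: π = [0.4028, 0.2153, 0.3819], E[r] = 1.2014, γ^t·E[r] = 0.840972, running G = 0.757639
t=2: π = [0.3831, 0.2853, 0.3316], E[r] = 1.0133, γ^t·E[r] = 0.496522, running G = 1.254161
t=3: π = [0.3847, 0.2862, 0.3290], E[r] = 1.0222, γ^t·E[r] = 0.350626, running G = 1.604786
t=4: π = [0.3846, 0.2867, 0.3287], E[r] = 1.0209, γ^t·E[r] = 0.245124, running G = 1.849911
t=5: π = [0.3846, 0.2867, 0.3287], E[r] = 1.0210, γ^t·E[r] = 0.171597, running G = 2.021508
t=6: π = [0.3846, 0.2867, 0.3287], E[r] = 1.0210, γ^t·E[r] = 0.120117, running G = 2.141625

G = 2.1416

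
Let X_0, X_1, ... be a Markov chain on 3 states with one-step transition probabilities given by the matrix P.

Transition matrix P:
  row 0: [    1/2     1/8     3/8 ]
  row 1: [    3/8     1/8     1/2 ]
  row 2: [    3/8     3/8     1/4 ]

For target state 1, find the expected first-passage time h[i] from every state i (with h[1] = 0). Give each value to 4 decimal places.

h = [4.8000, 0.0000, 3.7333]

First-step conditioning: h[1] = 0; for i ≠ 1, h[i] = 1 + Σ_k P[i][k]·h[k].
  h[0] = 1 + 1/2·h[0] + 3/8·h[2]
  h[2] = 1 + 3/8·h[0] + 1/4·h[2]
Solving the 2×2 linear system over states ≠ 1 gives exactly h = [24/5, 0, 56/15] (h[1] = 0 is the target).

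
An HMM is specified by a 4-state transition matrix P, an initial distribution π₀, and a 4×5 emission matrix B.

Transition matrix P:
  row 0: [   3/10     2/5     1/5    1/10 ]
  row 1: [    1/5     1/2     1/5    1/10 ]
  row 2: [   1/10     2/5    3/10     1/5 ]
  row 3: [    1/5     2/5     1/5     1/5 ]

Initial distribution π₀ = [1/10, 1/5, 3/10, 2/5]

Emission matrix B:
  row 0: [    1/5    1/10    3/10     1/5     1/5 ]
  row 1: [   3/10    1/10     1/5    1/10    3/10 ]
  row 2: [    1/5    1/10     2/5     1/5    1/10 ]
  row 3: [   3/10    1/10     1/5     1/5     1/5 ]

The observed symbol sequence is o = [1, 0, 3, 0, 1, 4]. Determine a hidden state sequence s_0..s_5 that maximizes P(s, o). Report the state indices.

t=0: δ = [1.000e-02, 2.000e-02, 3.000e-02, 4.000e-02]  (obs o_0=1)
t=1: δ = [1.600e-03, 4.800e-03, 1.800e-03, 2.400e-03]  ψ = [3, 3, 2, 3]  (obs o_1=0)
t=2: δ = [1.920e-04, 2.400e-04, 1.920e-04, 9.600e-05]  ψ = [1, 1, 1, 1]  (obs o_2=3)
t=3: δ = [1.152e-05, 3.600e-05, 1.152e-05, 1.152e-05]  ψ = [0, 1, 2, 2]  (obs o_3=0)
t=4: δ = [7.200e-07, 1.800e-06, 7.200e-07, 3.600e-07]  ψ = [1, 1, 1, 1]  (obs o_4=1)
t=5: δ = [7.200e-08, 2.700e-07, 3.600e-08, 3.600e-08]  ψ = [1, 1, 1, 1]  (obs o_5=4)
backtrack: best end state = 1; path = [3, 1, 1, 1, 1, 1]

path = [3, 1, 1, 1, 1, 1]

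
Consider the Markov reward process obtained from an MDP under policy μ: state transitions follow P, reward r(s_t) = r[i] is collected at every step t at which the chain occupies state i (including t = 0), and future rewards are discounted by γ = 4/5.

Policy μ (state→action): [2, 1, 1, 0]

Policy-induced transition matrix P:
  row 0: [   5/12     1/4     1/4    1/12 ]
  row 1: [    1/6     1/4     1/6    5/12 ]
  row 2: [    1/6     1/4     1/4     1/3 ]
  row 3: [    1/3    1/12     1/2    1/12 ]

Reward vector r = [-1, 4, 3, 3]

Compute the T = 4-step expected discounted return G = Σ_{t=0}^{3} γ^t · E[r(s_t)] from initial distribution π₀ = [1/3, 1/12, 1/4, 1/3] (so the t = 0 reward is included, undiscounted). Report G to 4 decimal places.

G = 5.7783

t=0: π = [0.3333, 0.0833, 0.2500, 0.3333], E[r] = 1.7500, γ^t·E[r] = 1.750000, running G = 1.750000
t=1: π = [0.3056, 0.1944, 0.3264, 0.1736], E[r] = 1.9722, γ^t·E[r] = 1.577778, running G = 3.327778
t=2: π = [0.2720, 0.2211, 0.2772, 0.2297], E[r] = 2.1331, γ^t·E[r] = 1.365185, running G = 4.692963
t=3: π = [0.2730, 0.2117, 0.2890, 0.2263], E[r] = 2.1199, γ^t·E[r] = 1.085383, running G = 5.778346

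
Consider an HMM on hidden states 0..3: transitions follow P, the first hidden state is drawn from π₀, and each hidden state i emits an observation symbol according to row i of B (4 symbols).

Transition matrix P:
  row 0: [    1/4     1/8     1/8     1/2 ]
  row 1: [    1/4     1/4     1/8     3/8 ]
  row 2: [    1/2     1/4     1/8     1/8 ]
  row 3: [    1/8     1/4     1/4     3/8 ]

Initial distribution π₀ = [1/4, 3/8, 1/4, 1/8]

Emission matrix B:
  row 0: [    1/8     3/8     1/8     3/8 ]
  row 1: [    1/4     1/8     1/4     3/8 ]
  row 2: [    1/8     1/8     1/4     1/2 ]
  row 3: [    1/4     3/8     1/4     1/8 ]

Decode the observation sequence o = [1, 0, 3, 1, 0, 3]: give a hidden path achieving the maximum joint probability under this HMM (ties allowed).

path = [0, 3, 2, 0, 3, 2]

t=0: δ = [9.375e-02, 4.688e-02, 3.125e-02, 4.688e-02]  (obs o_0=1)
t=1: δ = [2.930e-03, 2.930e-03, 1.465e-03, 1.172e-02]  ψ = [0, 0, 0, 0]  (obs o_1=0)
t=2: δ = [5.493e-04, 1.099e-03, 1.465e-03, 5.493e-04]  ψ = [3, 3, 3, 3]  (obs o_2=3)
t=3: δ = [2.747e-04, 4.578e-05, 2.289e-05, 1.545e-04]  ψ = [2, 2, 2, 1]  (obs o_3=1)
t=4: δ = [8.583e-06, 9.656e-06, 4.828e-06, 3.433e-05]  ψ = [0, 3, 3, 0]  (obs o_4=0)
t=5: δ = [1.609e-06, 3.219e-06, 4.292e-06, 1.609e-06]  ψ = [3, 3, 3, 3]  (obs o_5=3)
backtrack: best end state = 2; path = [0, 3, 2, 0, 3, 2]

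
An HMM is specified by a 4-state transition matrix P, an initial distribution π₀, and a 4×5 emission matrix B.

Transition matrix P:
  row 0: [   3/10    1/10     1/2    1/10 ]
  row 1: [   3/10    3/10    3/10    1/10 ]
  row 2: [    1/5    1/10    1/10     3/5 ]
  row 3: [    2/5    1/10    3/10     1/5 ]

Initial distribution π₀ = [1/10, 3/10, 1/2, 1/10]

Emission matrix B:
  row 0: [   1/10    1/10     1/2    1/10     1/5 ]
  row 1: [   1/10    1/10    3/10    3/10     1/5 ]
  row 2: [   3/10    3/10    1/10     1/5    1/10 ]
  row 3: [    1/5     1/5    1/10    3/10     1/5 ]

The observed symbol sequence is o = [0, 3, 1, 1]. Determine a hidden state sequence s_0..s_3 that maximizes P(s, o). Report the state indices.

t=0: δ = [1.000e-02, 3.000e-02, 1.500e-01, 2.000e-02]  (obs o_0=0)
t=1: δ = [3.000e-03, 4.500e-03, 3.000e-03, 2.700e-02]  ψ = [2, 2, 2, 2]  (obs o_1=3)
t=2: δ = [1.080e-03, 2.700e-04, 2.430e-03, 1.080e-03]  ψ = [3, 3, 3, 3]  (obs o_2=1)
t=3: δ = [4.860e-05, 2.430e-05, 1.620e-04, 2.916e-04]  ψ = [2, 2, 0, 2]  (obs o_3=1)
backtrack: best end state = 3; path = [2, 3, 2, 3]

path = [2, 3, 2, 3]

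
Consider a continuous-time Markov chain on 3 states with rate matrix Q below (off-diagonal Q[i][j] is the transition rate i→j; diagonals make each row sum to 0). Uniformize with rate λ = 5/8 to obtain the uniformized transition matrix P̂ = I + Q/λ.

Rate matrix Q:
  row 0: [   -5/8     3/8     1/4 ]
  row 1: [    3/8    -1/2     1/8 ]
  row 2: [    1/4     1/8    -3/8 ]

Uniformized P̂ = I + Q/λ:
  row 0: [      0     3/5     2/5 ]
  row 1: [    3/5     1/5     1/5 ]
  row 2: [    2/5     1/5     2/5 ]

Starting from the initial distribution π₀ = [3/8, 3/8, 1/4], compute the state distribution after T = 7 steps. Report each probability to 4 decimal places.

t=0: π = [0.3750, 0.3750, 0.2500]
t=1: π = [0.3250, 0.3500, 0.3250]
t=2: π = [0.3400, 0.3300, 0.3300]
t=3: π = [0.3300, 0.3360, 0.3340]
t=4: π = [0.3352, 0.3320, 0.3328]
t=5: π = [0.3323, 0.3341, 0.3336]
t=6: π = [0.3339, 0.3329, 0.3332]
t=7: π = [0.3330, 0.3336, 0.3334]

π = [0.3330, 0.3336, 0.3334]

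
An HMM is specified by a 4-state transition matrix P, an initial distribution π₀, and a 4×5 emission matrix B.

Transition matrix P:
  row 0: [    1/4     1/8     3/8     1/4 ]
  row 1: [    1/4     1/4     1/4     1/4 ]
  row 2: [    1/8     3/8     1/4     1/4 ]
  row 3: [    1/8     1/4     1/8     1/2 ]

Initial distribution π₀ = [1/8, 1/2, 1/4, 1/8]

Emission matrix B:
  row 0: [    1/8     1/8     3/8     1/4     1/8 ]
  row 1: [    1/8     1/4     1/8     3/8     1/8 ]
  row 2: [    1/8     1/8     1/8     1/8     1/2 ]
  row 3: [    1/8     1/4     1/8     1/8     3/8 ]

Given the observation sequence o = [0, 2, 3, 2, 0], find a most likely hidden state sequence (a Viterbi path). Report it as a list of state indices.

t=0: δ = [1.562e-02, 6.250e-02, 3.125e-02, 1.562e-02]  (obs o_0=0)
t=1: δ = [5.859e-03, 1.953e-03, 1.953e-03, 1.953e-03]  ψ = [1, 1, 1, 1]  (obs o_1=2)
t=2: δ = [3.662e-04, 2.747e-04, 2.747e-04, 1.831e-04]  ψ = [0, 0, 0, 0]  (obs o_2=3)
t=3: δ = [3.433e-05, 1.287e-05, 1.717e-05, 1.144e-05]  ψ = [0, 2, 0, 0]  (obs o_3=2)
t=4: δ = [1.073e-06, 8.047e-07, 1.609e-06, 1.073e-06]  ψ = [0, 2, 0, 0]  (obs o_4=0)
backtrack: best end state = 2; path = [1, 0, 0, 0, 2]

path = [1, 0, 0, 0, 2]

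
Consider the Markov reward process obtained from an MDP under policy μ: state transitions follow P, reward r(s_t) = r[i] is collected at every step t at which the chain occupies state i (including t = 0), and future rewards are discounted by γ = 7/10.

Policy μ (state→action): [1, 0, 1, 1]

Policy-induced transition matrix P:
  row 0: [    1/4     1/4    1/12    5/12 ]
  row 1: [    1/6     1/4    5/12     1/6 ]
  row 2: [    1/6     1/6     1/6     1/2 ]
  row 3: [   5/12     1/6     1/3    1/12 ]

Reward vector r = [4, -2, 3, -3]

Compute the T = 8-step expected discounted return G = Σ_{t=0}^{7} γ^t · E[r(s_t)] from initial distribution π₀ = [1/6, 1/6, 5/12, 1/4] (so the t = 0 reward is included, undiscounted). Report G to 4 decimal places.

t=0: π = [0.1667, 0.1667, 0.4167, 0.2500], E[r] = 0.8333, γ^t·E[r] = 0.833333, running G = 0.833333
t=1: π = [0.2431, 0.1944, 0.2361, 0.3264], E[r] = 0.3125, γ^t·E[r] = 0.218750, running G = 1.052083
t=2: π = [0.2685, 0.2031, 0.2494, 0.2789], E[r] = 0.5793, γ^t·E[r] = 0.283848, running G = 1.335932
t=3: π = [0.2588, 0.2060, 0.2416, 0.2937], E[r] = 0.4668, γ^t·E[r] = 0.160103, running G = 1.496035
t=4: π = [0.2617, 0.2054, 0.2455, 0.2874], E[r] = 0.5102, γ^t·E[r] = 0.122508, running G = 1.618542
t=5: π = [0.2603, 0.2056, 0.2441, 0.2900], E[r] = 0.4925, γ^t·E[r] = 0.082778, running G = 1.701320
t=6: π = [0.2609, 0.2055, 0.2447, 0.2890], E[r] = 0.4997, γ^t·E[r] = 0.058786, running G = 1.760106
t=7: π = [0.2606, 0.2055, 0.2445, 0.2894], E[r] = 0.4968, γ^t·E[r] = 0.040913, running G = 1.801019

G = 1.8010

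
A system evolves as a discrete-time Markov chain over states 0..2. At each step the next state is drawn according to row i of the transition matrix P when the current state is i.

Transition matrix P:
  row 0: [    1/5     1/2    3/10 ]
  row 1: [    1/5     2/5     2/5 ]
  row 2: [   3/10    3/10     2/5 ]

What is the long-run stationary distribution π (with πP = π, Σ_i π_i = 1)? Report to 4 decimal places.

π = [0.2376, 0.3861, 0.3762]

Balance equations π_j = Σ_i π_i·P[i][j]:
  π_0 = 1/5·π_0 + 1/5·π_1 + 3/10·π_2
  π_1 = 1/2·π_0 + 2/5·π_1 + 3/10·π_2
  normalize: π_0 + π_1 + π_2 = 1
Solving the linear system gives exactly π = [24/101, 39/101, 38/101].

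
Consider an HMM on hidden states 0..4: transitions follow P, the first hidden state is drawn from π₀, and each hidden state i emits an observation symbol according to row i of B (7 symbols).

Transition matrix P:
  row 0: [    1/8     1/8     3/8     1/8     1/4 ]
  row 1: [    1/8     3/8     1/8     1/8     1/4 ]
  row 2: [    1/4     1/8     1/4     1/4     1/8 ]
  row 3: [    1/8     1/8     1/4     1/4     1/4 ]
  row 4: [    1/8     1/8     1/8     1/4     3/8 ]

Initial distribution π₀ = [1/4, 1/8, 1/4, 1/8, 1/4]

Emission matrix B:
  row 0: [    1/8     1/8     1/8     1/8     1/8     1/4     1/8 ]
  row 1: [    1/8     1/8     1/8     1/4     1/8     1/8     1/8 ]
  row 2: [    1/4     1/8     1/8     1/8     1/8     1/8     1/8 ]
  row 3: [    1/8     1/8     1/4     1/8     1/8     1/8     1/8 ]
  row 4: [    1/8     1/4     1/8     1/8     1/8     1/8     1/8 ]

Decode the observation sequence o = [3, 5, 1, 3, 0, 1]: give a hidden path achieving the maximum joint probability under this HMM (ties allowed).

path = [4, 4, 4, 4, 4, 4]

t=0: δ = [3.125e-02, 3.125e-02, 3.125e-02, 1.562e-02, 3.125e-02]  (obs o_0=3)
t=1: δ = [1.953e-03, 1.465e-03, 1.465e-03, 9.766e-04, 1.465e-03]  ψ = [2, 1, 0, 2, 4]  (obs o_1=5)
t=2: δ = [4.578e-05, 6.866e-05, 9.155e-05, 4.578e-05, 1.373e-04]  ψ = [2, 1, 0, 2, 4]  (obs o_2=1)
t=3: δ = [2.861e-06, 6.437e-06, 2.861e-06, 4.292e-06, 6.437e-06]  ψ = [2, 1, 2, 4, 4]  (obs o_3=3)
t=4: δ = [1.006e-07, 3.017e-07, 2.682e-07, 2.012e-07, 3.017e-07]  ψ = [1, 1, 0, 4, 4]  (obs o_4=0)
t=5: δ = [8.382e-09, 1.414e-08, 8.382e-09, 9.430e-09, 2.829e-08]  ψ = [2, 1, 2, 4, 4]  (obs o_5=1)
backtrack: best end state = 4; path = [4, 4, 4, 4, 4, 4]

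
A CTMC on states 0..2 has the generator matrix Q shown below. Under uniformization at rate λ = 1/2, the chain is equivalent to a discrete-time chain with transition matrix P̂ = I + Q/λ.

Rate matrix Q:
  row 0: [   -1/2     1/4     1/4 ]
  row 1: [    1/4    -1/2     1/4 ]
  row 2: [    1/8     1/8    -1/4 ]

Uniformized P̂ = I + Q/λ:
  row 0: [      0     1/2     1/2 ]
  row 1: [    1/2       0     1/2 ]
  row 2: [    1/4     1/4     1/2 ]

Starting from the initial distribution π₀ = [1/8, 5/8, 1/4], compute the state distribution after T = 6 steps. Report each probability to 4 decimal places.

t=0: π = [0.1250, 0.6250, 0.2500]
t=1: π = [0.3750, 0.1250, 0.5000]
t=2: π = [0.1875, 0.3125, 0.5000]
t=3: π = [0.2813, 0.2188, 0.5000]
t=4: π = [0.2344, 0.2656, 0.5000]
t=5: π = [0.2578, 0.2422, 0.5000]
t=6: π = [0.2461, 0.2539, 0.5000]

π = [0.2461, 0.2539, 0.5000]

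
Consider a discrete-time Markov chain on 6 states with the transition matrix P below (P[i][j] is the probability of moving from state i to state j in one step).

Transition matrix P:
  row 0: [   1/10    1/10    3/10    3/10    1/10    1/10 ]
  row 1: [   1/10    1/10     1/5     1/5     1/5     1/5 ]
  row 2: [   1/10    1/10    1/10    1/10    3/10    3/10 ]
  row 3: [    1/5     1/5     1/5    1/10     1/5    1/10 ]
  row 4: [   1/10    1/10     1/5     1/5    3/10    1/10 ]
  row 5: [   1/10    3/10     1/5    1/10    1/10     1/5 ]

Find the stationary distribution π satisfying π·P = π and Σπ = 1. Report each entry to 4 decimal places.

π = [0.1159, 0.1500, 0.1924, 0.1594, 0.2118, 0.1705]

Balance equations π_j = Σ_i π_i·P[i][j]:
  π_0 = 1/10·π_0 + 1/10·π_1 + 1/10·π_2 + 1/5·π_3 + 1/10·π_4 + 1/10·π_5
  π_1 = 1/10·π_0 + 1/10·π_1 + 1/10·π_2 + 1/5·π_3 + 1/10·π_4 + 3/10·π_5
  π_2 = 3/10·π_0 + 1/5·π_1 + 1/10·π_2 + 1/5·π_3 + 1/5·π_4 + 1/5·π_5
  π_3 = 3/10·π_0 + 1/5·π_1 + 1/10·π_2 + 1/10·π_3 + 1/5·π_4 + 1/10·π_5
  π_4 = 1/10·π_0 + 1/5·π_1 + 3/10·π_2 + 1/5·π_3 + 3/10·π_4 + 1/10·π_5
  normalize: π_0 + π_1 + π_2 + π_3 + π_4 + π_5 = 1
Solving the linear system gives exactly π = [6129/52865, 7932/52865, 10169/52865, 1685/10573, 2239/10573, 1803/10573].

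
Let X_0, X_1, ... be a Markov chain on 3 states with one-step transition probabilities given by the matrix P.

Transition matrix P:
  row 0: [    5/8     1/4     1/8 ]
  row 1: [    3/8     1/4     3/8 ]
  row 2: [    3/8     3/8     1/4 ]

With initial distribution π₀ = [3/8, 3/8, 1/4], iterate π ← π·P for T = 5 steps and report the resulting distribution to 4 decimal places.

t=0: π = [0.3750, 0.3750, 0.2500]
t=1: π = [0.4688, 0.2813, 0.2500]
t=2: π = [0.4922, 0.2813, 0.2266]
t=3: π = [0.4980, 0.2783, 0.2236]
t=4: π = [0.4995, 0.2780, 0.2225]
t=5: π = [0.4999, 0.2778, 0.2223]

π = [0.4999, 0.2778, 0.2223]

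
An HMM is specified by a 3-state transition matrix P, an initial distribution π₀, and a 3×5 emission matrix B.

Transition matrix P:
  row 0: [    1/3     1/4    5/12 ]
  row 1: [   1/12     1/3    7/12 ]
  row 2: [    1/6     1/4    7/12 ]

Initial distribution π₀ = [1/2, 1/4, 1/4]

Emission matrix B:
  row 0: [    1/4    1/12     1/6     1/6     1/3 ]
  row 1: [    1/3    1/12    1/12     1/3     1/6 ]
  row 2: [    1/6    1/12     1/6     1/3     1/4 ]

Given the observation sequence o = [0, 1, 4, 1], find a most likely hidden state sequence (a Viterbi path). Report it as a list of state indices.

path = [0, 2, 2, 2]

t=0: δ = [1.250e-01, 8.333e-02, 4.167e-02]  (obs o_0=0)
t=1: δ = [3.472e-03, 2.604e-03, 4.340e-03]  ψ = [0, 0, 0]  (obs o_1=1)
t=2: δ = [3.858e-04, 1.808e-04, 6.330e-04]  ψ = [0, 2, 2]  (obs o_2=4)
t=3: δ = [1.072e-05, 1.319e-05, 3.077e-05]  ψ = [0, 2, 2]  (obs o_3=1)
backtrack: best end state = 2; path = [0, 2, 2, 2]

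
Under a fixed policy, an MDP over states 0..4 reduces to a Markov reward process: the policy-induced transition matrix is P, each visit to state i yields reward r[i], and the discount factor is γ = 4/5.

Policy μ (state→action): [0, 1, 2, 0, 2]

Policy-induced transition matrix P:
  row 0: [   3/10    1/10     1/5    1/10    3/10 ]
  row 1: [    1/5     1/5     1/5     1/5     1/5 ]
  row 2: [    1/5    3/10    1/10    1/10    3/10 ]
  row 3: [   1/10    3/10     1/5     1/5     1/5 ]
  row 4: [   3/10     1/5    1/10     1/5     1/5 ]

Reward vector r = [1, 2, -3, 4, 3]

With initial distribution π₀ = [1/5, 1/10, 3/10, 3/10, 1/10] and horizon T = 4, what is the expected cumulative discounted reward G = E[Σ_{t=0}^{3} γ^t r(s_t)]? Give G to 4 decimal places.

G = 4.0075

t=0: π = [0.2000, 0.1000, 0.3000, 0.3000, 0.1000], E[r] = 1.0000, γ^t·E[r] = 1.000000, running G = 1.000000
t=1: π = [0.2000, 0.2400, 0.1600, 0.1500, 0.2500], E[r] = 1.5500, γ^t·E[r] = 1.240000, running G = 2.240000
t=2: π = [0.2300, 0.2110, 0.1590, 0.1640, 0.2360], E[r] = 1.5390, γ^t·E[r] = 0.984960, running G = 3.224960
t=3: π = [0.2302, 0.2093, 0.1605, 0.1611, 0.2389], E[r] = 1.5284, γ^t·E[r] = 0.782541, running G = 4.007501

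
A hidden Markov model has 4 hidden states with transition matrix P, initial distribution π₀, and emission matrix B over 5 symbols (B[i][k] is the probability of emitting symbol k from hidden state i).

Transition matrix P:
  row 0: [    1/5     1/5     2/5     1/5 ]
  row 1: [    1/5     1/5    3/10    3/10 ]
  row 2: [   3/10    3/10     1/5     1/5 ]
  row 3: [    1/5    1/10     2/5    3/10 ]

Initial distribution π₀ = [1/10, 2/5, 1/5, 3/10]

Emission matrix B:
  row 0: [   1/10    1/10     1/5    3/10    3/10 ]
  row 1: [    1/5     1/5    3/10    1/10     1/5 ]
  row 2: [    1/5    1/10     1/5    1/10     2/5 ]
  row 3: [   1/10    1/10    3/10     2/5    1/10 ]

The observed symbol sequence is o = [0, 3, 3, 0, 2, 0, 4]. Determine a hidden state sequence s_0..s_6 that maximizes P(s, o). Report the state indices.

path = [1, 3, 3, 2, 1, 2, 0]

t=0: δ = [1.000e-02, 8.000e-02, 4.000e-02, 3.000e-02]  (obs o_0=0)
t=1: δ = [4.800e-03, 1.600e-03, 2.400e-03, 9.600e-03]  ψ = [1, 1, 1, 1]  (obs o_1=3)
t=2: δ = [5.760e-04, 9.600e-05, 3.840e-04, 1.152e-03]  ψ = [3, 0, 3, 3]  (obs o_2=3)
t=3: δ = [2.304e-05, 2.304e-05, 9.216e-05, 3.456e-05]  ψ = [3, 0, 3, 3]  (obs o_3=0)
t=4: δ = [5.530e-06, 8.294e-06, 3.686e-06, 5.530e-06]  ψ = [2, 2, 2, 2]  (obs o_4=2)
t=5: δ = [1.659e-07, 3.318e-07, 4.977e-07, 2.488e-07]  ψ = [1, 1, 1, 1]  (obs o_5=0)
t=6: δ = [4.479e-08, 2.986e-08, 3.981e-08, 9.953e-09]  ψ = [2, 2, 1, 1]  (obs o_6=4)
backtrack: best end state = 0; path = [1, 3, 3, 2, 1, 2, 0]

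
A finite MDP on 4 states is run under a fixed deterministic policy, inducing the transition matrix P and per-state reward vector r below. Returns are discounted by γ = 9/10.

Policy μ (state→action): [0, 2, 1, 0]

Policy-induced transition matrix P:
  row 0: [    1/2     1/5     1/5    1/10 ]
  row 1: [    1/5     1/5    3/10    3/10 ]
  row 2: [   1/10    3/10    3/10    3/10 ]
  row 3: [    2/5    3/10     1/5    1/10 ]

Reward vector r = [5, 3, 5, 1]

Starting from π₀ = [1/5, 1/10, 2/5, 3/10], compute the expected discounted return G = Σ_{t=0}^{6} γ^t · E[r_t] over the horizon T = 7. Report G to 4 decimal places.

t=0: π = [0.2000, 0.1000, 0.4000, 0.3000], E[r] = 3.6000, γ^t·E[r] = 3.600000, running G = 3.600000
t=1: π = [0.2800, 0.2700, 0.2500, 0.2000], E[r] = 3.6600, γ^t·E[r] = 3.294000, running G = 6.894000
t=2: π = [0.2990, 0.2450, 0.2520, 0.2040], E[r] = 3.6940, γ^t·E[r] = 2.992140, running G = 9.886140
t=3: π = [0.3053, 0.2456, 0.2497, 0.1994], E[r] = 3.7112, γ^t·E[r] = 2.705465, running G = 12.591605
t=4: π = [0.3065, 0.2449, 0.2495, 0.1991], E[r] = 3.7139, γ^t·E[r] = 2.436716, running G = 15.028321
t=5: π = [0.3068, 0.2449, 0.2494, 0.1989], E[r] = 3.7147, γ^t·E[r] = 2.193511, running G = 17.221832
t=6: π = [0.3069, 0.2448, 0.2494, 0.1989], E[r] = 3.7149, γ^t·E[r] = 1.974245, running G = 19.196077

G = 19.1961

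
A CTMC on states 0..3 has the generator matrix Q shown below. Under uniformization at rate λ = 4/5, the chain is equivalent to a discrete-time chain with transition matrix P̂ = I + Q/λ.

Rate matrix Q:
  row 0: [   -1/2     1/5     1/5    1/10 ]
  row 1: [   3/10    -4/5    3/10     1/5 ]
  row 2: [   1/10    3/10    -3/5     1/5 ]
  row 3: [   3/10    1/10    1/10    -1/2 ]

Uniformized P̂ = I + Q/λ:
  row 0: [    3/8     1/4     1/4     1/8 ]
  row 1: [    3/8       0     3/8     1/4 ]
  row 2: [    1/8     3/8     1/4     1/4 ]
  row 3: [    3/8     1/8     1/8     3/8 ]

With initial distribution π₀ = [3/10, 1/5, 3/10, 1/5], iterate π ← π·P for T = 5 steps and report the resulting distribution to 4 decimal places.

π = [0.3138, 0.2005, 0.2449, 0.2409]

t=0: π = [0.3000, 0.2000, 0.3000, 0.2000]
t=1: π = [0.3000, 0.2125, 0.2500, 0.2375]
t=2: π = [0.3125, 0.1984, 0.2469, 0.2422]
t=3: π = [0.3133, 0.2010, 0.2445, 0.2412]
t=4: π = [0.3139, 0.2002, 0.2450, 0.2410]
t=5: π = [0.3138, 0.2005, 0.2449, 0.2409]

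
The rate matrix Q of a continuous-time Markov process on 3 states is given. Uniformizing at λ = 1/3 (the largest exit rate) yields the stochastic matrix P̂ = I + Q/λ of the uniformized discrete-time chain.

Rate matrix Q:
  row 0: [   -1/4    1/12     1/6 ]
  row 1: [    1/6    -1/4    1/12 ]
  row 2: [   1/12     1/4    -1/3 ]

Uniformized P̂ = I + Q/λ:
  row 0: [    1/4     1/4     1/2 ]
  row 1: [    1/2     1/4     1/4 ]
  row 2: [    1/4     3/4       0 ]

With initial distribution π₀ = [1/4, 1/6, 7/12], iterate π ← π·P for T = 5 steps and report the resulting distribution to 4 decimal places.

t=0: π = [0.2500, 0.1667, 0.5833]
t=1: π = [0.2917, 0.5417, 0.1667]
t=2: π = [0.3854, 0.3333, 0.2813]
t=3: π = [0.3333, 0.3906, 0.2760]
t=4: π = [0.3477, 0.3880, 0.2643]
t=5: π = [0.3470, 0.3822, 0.2708]

π = [0.3470, 0.3822, 0.2708]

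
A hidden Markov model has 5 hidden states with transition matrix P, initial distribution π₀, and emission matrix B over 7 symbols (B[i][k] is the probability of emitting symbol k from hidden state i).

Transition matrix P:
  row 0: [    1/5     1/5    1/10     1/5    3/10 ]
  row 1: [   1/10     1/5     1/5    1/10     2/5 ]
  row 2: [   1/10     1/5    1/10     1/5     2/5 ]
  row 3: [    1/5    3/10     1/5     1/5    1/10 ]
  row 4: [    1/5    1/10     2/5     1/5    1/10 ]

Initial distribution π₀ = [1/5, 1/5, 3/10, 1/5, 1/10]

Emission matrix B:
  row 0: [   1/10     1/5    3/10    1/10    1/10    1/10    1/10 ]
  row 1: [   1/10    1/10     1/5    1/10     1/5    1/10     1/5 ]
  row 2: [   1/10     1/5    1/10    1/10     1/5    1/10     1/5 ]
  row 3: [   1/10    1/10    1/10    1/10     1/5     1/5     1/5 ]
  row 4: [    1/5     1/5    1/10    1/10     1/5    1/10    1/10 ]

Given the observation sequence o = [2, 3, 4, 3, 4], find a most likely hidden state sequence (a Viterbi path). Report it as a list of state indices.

path = [0, 4, 2, 4, 2]

t=0: δ = [6.000e-02, 4.000e-02, 3.000e-02, 2.000e-02, 1.000e-02]  (obs o_0=2)
t=1: δ = [1.200e-03, 1.200e-03, 8.000e-04, 1.200e-03, 1.800e-03]  ψ = [0, 0, 1, 0, 0]  (obs o_1=3)
t=2: δ = [3.600e-05, 7.200e-05, 1.440e-04, 7.200e-05, 9.600e-05]  ψ = [4, 3, 4, 4, 1]  (obs o_2=4)
t=3: δ = [1.920e-06, 2.880e-06, 3.840e-06, 2.880e-06, 5.760e-06]  ψ = [4, 2, 4, 2, 2]  (obs o_3=3)
t=4: δ = [1.152e-07, 1.728e-07, 4.608e-07, 2.304e-07, 3.072e-07]  ψ = [4, 3, 4, 4, 2]  (obs o_4=4)
backtrack: best end state = 2; path = [0, 4, 2, 4, 2]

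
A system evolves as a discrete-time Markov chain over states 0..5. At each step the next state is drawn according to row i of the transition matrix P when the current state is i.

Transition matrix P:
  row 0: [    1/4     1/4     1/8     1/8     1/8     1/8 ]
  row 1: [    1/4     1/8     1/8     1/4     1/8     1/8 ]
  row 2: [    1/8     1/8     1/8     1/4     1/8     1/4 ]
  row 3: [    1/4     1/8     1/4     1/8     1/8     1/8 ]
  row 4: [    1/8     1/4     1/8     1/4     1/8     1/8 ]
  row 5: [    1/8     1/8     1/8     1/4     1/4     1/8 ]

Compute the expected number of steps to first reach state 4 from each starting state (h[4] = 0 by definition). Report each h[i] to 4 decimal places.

h = [6.9962, 6.9947, 6.8852, 6.9825, 0.0000, 6.1202]

First-step conditioning: h[4] = 0; for i ≠ 4, h[i] = 1 + Σ_k P[i][k]·h[k].
  h[0] = 1 + 1/4·h[0] + 1/4·h[1] + 1/8·h[2] + 1/8·h[3] + 1/8·h[5]
  h[1] = 1 + 1/4·h[0] + 1/8·h[1] + 1/8·h[2] + 1/4·h[3] + 1/8·h[5]
  h[2] = 1 + 1/8·h[0] + 1/8·h[1] + 1/8·h[2] + 1/4·h[3] + 1/4·h[5]
  h[3] = 1 + 1/4·h[0] + 1/8·h[1] + 1/4·h[2] + 1/8·h[3] + 1/8·h[5]
  h[5] = 1 + 1/8·h[0] + 1/8·h[1] + 1/8·h[2] + 1/4·h[3] + 1/8·h[5]
Solving the 5×5 linear system over states ≠ 4 gives exactly h = [1840/263, 9198/1315, 9054/1315, 9182/1315, 0, 8048/1315] (h[4] = 0 is the target).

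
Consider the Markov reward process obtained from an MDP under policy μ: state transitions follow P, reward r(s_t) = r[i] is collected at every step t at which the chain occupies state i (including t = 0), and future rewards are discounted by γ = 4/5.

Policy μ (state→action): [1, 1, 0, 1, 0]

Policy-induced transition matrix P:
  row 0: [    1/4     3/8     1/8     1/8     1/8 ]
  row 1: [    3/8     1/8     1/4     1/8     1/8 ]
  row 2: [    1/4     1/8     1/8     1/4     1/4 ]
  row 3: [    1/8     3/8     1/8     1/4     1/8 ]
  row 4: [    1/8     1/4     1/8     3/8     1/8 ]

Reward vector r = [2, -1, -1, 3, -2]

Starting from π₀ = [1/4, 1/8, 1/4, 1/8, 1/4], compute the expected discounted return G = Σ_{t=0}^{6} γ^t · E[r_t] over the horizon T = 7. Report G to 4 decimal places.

t=0: π = [0.2500, 0.1250, 0.2500, 0.1250, 0.2500], E[r] = 0.0000, γ^t·E[r] = 0.000000, running G = 0.000000
t=1: π = [0.2188, 0.2500, 0.1406, 0.2344, 0.1563], E[r] = 0.4375, γ^t·E[r] = 0.350000, running G = 0.350000
t=2: π = [0.2324, 0.2578, 0.1563, 0.2109, 0.1426], E[r] = 0.3984, γ^t·E[r] = 0.255000, running G = 0.605000
t=3: π = [0.2380, 0.2537, 0.1572, 0.2065, 0.1445], E[r] = 0.3958, γ^t·E[r] = 0.202625, running G = 0.807625
t=4: π = [0.2378, 0.2542, 0.1567, 0.2066, 0.1447], E[r] = 0.3952, γ^t·E[r] = 0.161888, running G = 0.969513
t=5: π = [0.2379, 0.2542, 0.1568, 0.2066, 0.1446], E[r] = 0.3953, γ^t·E[r] = 0.129541, running G = 1.099054
t=6: π = [0.2379, 0.2542, 0.1568, 0.2066, 0.1446], E[r] = 0.3953, γ^t·E[r] = 0.103626, running G = 1.202680

G = 1.2027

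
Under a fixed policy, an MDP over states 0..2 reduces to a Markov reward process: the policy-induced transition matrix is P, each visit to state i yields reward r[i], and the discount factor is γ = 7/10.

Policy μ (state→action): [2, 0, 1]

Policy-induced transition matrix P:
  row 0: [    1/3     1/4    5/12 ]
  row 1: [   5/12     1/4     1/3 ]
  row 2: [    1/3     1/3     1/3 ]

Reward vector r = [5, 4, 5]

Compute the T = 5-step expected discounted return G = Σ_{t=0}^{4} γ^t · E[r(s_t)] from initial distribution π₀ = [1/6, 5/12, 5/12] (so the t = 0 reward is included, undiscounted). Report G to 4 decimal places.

t=0: π = [0.1667, 0.4167, 0.4167], E[r] = 4.5833, γ^t·E[r] = 4.583333, running G = 4.583333
t=1: π = [0.3681, 0.2847, 0.3472], E[r] = 4.7153, γ^t·E[r] = 3.300694, running G = 7.884028
t=2: π = [0.3571, 0.2789, 0.3640], E[r] = 4.7211, γ^t·E[r] = 2.313322, running G = 10.197350
t=3: π = [0.3566, 0.2803, 0.3631], E[r] = 4.7197, γ^t·E[r] = 1.618846, running G = 11.816195
t=4: π = [0.3567, 0.2803, 0.3630], E[r] = 4.7197, γ^t·E[r] = 1.133210, running G = 12.949405

G = 12.9494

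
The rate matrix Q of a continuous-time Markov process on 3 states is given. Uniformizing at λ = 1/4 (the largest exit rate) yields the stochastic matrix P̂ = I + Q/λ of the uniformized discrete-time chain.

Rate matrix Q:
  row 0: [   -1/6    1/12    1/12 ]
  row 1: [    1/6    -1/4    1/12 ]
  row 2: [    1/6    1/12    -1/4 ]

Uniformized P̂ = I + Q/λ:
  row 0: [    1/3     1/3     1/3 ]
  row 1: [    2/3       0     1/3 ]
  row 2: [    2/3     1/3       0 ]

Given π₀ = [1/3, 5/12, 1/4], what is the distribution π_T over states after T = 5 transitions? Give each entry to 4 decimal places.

t=0: π = [0.3333, 0.4167, 0.2500]
t=1: π = [0.5556, 0.1944, 0.2500]
t=2: π = [0.4815, 0.2685, 0.2500]
t=3: π = [0.5062, 0.2438, 0.2500]
t=4: π = [0.4979, 0.2521, 0.2500]
t=5: π = [0.5007, 0.2493, 0.2500]

π = [0.5007, 0.2493, 0.2500]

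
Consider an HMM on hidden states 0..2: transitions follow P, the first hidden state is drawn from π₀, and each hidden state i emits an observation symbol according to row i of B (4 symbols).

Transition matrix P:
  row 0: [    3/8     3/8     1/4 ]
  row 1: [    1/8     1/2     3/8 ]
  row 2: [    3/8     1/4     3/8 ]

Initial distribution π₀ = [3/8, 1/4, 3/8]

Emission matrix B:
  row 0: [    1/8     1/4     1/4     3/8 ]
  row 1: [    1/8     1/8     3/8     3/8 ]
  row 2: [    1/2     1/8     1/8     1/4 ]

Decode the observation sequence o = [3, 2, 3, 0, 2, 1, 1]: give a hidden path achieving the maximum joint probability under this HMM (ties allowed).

t=0: δ = [1.406e-01, 9.375e-02, 9.375e-02]  (obs o_0=3)
t=1: δ = [1.318e-02, 1.978e-02, 4.395e-03]  ψ = [0, 0, 0]  (obs o_1=2)
t=2: δ = [1.854e-03, 3.708e-03, 1.854e-03]  ψ = [0, 1, 1]  (obs o_2=3)
t=3: δ = [8.690e-05, 2.317e-04, 6.952e-04]  ψ = [0, 1, 1]  (obs o_3=0)
t=4: δ = [6.518e-05, 6.518e-05, 3.259e-05]  ψ = [2, 2, 2]  (obs o_4=2)
t=5: δ = [6.110e-06, 4.074e-06, 3.055e-06]  ψ = [0, 1, 1]  (obs o_5=1)
t=6: δ = [5.729e-07, 2.864e-07, 1.910e-07]  ψ = [0, 0, 0]  (obs o_6=1)
backtrack: best end state = 0; path = [0, 1, 1, 2, 0, 0, 0]

path = [0, 1, 1, 2, 0, 0, 0]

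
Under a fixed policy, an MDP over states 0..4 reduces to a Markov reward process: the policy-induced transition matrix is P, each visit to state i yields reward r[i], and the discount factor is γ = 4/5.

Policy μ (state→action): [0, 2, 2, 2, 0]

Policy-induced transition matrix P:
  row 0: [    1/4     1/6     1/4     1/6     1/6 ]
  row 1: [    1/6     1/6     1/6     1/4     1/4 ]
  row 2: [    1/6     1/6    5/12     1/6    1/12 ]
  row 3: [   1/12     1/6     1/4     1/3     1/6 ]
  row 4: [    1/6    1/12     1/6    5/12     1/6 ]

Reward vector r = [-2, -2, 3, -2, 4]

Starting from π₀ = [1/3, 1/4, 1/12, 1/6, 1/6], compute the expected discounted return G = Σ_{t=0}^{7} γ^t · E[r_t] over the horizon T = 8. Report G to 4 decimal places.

G = 0.2603

t=0: π = [0.3333, 0.2500, 0.0833, 0.1667, 0.1667], E[r] = -0.5833, γ^t·E[r] = -0.583333, running G = -0.583333
t=1: π = [0.1806, 0.1528, 0.2292, 0.2569, 0.1806], E[r] = 0.2292, γ^t·E[r] = 0.183333, running G = -0.400000
t=2: π = [0.1603, 0.1516, 0.2604, 0.2674, 0.1603], E[r] = 0.2639, γ^t·E[r] = 0.168889, running G = -0.231111
t=3: π = [0.1577, 0.1533, 0.2674, 0.2639, 0.1576], E[r] = 0.2826, γ^t·E[r] = 0.144716, running G = -0.086395
t=4: π = [0.1578, 0.1535, 0.2687, 0.2628, 0.1572], E[r] = 0.2862, γ^t·E[r] = 0.117246, running G = 0.030851
t=5: π = [0.1579, 0.1536, 0.2689, 0.2626, 0.1571], E[r] = 0.2869, γ^t·E[r] = 0.094000, running G = 0.124851
t=6: π = [0.1579, 0.1536, 0.2689, 0.2625, 0.1571], E[r] = 0.2870, γ^t·E[r] = 0.075230, running G = 0.200081
t=7: π = [0.1580, 0.1536, 0.2689, 0.2625, 0.1571], E[r] = 0.2870, γ^t·E[r] = 0.060188, running G = 0.260269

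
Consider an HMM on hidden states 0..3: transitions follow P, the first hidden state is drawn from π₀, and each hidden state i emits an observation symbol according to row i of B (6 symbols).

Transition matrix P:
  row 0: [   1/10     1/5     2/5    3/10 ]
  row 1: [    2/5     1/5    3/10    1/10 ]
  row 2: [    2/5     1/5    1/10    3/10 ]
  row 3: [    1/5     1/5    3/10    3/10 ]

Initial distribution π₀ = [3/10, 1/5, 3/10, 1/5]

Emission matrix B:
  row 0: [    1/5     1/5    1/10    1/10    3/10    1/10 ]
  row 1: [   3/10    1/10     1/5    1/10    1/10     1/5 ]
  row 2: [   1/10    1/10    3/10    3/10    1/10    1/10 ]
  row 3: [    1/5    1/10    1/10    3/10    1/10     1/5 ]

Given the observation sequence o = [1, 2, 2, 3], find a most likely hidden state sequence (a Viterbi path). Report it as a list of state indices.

path = [0, 2, 0, 2]

t=0: δ = [6.000e-02, 2.000e-02, 3.000e-02, 2.000e-02]  (obs o_0=1)
t=1: δ = [1.200e-03, 2.400e-03, 7.200e-03, 1.800e-03]  ψ = [2, 0, 0, 0]  (obs o_1=2)
t=2: δ = [2.880e-04, 2.880e-04, 2.160e-04, 2.160e-04]  ψ = [2, 2, 1, 2]  (obs o_2=2)
t=3: δ = [1.152e-05, 5.760e-06, 3.456e-05, 2.592e-05]  ψ = [1, 0, 0, 0]  (obs o_3=3)
backtrack: best end state = 2; path = [0, 2, 0, 2]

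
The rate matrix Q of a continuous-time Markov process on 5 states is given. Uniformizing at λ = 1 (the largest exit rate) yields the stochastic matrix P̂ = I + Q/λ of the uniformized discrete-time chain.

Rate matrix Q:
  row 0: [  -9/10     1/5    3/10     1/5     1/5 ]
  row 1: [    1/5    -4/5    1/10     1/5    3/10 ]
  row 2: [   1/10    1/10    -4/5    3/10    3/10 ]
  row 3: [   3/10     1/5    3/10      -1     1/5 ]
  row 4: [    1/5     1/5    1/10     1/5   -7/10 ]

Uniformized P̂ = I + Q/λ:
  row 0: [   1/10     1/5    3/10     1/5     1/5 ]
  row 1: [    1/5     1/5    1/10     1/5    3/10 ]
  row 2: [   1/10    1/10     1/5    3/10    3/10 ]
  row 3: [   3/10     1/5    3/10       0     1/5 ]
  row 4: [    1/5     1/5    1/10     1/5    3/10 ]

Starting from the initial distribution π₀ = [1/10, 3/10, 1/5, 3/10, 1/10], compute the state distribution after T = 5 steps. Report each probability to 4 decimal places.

t=0: π = [0.1000, 0.3000, 0.2000, 0.3000, 0.1000]
t=1: π = [0.2000, 0.1800, 0.2000, 0.1600, 0.2600]
t=2: π = [0.1760, 0.1800, 0.1920, 0.1880, 0.2640]
t=3: π = [0.1820, 0.1808, 0.1920, 0.1816, 0.2636]
t=4: π = [0.1808, 0.1808, 0.1919, 0.1829, 0.2636]
t=5: π = [0.1810, 0.1808, 0.1919, 0.1826, 0.2636]

π = [0.1810, 0.1808, 0.1919, 0.1826, 0.2636]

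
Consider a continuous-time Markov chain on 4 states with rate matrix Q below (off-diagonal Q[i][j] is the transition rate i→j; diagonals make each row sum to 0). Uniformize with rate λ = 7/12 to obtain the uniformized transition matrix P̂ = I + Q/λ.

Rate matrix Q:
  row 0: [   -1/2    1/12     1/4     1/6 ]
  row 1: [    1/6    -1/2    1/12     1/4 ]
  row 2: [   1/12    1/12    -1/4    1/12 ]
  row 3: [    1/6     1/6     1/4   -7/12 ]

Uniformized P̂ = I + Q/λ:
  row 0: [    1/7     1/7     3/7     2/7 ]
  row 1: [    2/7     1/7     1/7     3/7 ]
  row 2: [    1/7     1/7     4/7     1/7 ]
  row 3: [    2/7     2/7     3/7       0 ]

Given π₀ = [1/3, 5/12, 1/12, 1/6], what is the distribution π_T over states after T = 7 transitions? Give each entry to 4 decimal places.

t=0: π = [0.3333, 0.4167, 0.0833, 0.1667]
t=1: π = [0.2262, 0.1667, 0.3214, 0.2857]
t=2: π = [0.2075, 0.1837, 0.4269, 0.1820]
t=3: π = [0.1951, 0.1689, 0.4371, 0.1990]
t=4: π = [0.1954, 0.1713, 0.4428, 0.1905]
t=5: π = [0.1945, 0.1701, 0.4429, 0.1925]
t=6: π = [0.1947, 0.1704, 0.4432, 0.1917]
t=7: π = [0.1946, 0.1702, 0.4432, 0.1919]

π = [0.1946, 0.1702, 0.4432, 0.1919]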